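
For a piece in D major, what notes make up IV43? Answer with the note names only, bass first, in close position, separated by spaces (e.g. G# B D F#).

D F# G B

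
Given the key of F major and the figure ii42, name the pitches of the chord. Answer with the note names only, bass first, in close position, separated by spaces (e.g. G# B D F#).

In F major, the second degree is G, and the diatonic chord built there is a minor seventh chord.
Stacking thirds from G gives G-Bb-D-F.
With the 42 figure the chord is in third inversion; from the bass F upward in close position it reads F-G-Bb-D.

F G Bb D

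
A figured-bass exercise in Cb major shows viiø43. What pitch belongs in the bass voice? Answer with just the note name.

Fb

viiø in Cb major has root Bb; the chord is Bb-Db-Fb-Ab.
The figure 43 means second inversion — the fifth is in the bass.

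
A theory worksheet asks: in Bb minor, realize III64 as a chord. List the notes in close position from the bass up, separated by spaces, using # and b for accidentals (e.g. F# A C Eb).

Ab Db F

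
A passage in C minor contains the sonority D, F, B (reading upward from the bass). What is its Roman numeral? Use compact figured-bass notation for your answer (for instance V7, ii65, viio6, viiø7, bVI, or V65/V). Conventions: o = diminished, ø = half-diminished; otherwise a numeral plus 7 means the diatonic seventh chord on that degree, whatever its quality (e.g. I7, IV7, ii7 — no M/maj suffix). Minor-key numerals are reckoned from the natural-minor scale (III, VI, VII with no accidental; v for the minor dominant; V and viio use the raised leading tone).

Stacked in thirds the chord is B-D-F: a diminished triad on B.
B is scale degree 7 in C minor, and a diminished triad on that degree is written viio.
With D in the bass the chord is in first inversion, so the figured bass is 6.

viio6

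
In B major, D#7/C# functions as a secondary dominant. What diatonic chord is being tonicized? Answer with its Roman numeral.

The chord is a dominant seventh chord on D#.
A dominant resolves down a perfect fifth: D# → G#. In B major, G# is scale degree 6, i.e. vi.

vi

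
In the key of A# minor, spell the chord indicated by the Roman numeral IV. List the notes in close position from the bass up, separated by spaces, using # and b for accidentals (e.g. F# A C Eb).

D# F## A#

IV is the major subdominant, borrowed from the parallel major. In A# minor that root is D#.
So the chord is D#-F##-A#, a major triad.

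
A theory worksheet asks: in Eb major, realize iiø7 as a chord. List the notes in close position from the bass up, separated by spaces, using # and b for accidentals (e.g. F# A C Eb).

iiø7 is the half-diminished supertonic seventh, borrowed from the parallel minor. In Eb major that root is F.
So the chord is F-Ab-Cb-Eb, a half-diminished seventh chord.

F Ab Cb Eb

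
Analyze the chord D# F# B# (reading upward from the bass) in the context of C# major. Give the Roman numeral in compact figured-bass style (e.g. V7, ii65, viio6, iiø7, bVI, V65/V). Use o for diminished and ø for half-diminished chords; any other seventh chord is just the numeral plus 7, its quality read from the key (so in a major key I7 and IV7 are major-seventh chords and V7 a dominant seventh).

viio6

The pitches B#-D#-F# form a diminished triad rooted on B#.
B# is scale degree 7 in C# major, and a diminished triad on that degree is written viio.
With D# in the bass the chord is in first inversion, so the figured bass is 6.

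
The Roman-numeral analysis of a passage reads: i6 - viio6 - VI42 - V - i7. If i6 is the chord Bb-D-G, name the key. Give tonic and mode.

The chord Gm/Bb is a minor triad rooted on G; its label is i6.
If G is scale degree 1 and the mode makes that degree carry a minor triad, the tonic is G and the mode is minor.

G minor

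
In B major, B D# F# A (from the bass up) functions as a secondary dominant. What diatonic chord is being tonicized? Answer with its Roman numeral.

IV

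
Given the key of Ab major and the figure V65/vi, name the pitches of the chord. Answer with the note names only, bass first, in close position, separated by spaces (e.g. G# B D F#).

V65/vi is a secondary dominant — the dominant seventh of vi. vi in Ab major is F, so the applied chord's root is C, a perfect fifth above.
Building a dominant seventh chord on C gives C-E-G-Bb.
The figured bass 65 indicates first inversion, placing the third (E) in the bass: E-G-Bb-C.

E G Bb C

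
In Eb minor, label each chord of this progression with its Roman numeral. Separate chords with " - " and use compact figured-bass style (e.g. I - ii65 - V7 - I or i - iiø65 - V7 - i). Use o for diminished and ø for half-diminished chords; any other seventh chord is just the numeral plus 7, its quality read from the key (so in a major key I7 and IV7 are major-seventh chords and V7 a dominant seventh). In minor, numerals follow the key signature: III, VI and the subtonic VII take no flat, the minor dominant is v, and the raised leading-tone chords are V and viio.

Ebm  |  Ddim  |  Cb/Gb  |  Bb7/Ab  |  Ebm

i - viio - VI64 - V42 - i

Ebm: root Eb is the tonic; minor triad there is i.
Ddim: diminished triad on D = scale degree 7 → viio.
Cb/Gb: root Cb is the submediant; major triad there is VI64.
Bb7/Ab: root Bb is the dominant; dominant seventh chord there is V42.
Ebm: root Eb is the tonic; minor triad there is i.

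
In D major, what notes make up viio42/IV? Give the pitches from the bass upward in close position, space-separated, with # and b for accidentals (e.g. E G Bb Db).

Eb F# A C

viio42/IV is a secondary leading-tone chord. The target IV is G in D major; the applied chord is rooted a semitone below, on F#.
Building a fully diminished seventh chord on F# gives F#-A-C-Eb.
The figured bass 42 indicates third inversion, placing the seventh (Eb) in the bass: Eb-F#-A-C.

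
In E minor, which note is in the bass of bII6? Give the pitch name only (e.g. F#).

bII in E minor has root F; the chord is F-A-C.
The figure 6 means first inversion — the third is in the bass.

A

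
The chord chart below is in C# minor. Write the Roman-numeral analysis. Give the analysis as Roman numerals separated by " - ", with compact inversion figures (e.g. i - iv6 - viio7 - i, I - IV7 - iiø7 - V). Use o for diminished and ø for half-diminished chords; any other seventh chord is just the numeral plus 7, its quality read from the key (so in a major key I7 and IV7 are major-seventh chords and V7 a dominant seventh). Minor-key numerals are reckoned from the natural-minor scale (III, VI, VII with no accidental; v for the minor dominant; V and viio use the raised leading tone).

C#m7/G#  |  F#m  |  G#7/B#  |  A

C#m7/G#: minor seventh chord on C# = scale degree 1 → i43.
F#m has root F#, degree 4 in C# minor, so iv.
G#7/B#: root G# is the dominant; dominant seventh chord there is V65.
A has root A, degree 6 in C# minor, so VI.

i43 - iv - V65 - VI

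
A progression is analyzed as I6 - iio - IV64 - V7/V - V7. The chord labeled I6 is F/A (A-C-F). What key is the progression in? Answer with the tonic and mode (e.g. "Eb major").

F major

The anchor chord is a major triad on F, labeled I6.
If F is scale degree 1 and the mode makes that degree carry a major triad, the tonic is F and the mode is major.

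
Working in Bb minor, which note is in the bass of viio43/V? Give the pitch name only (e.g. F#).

Bb

The applied chord viio43/V is rooted on E: E-G-Bb-Db.
The figure 43 means second inversion — the fifth is in the bass.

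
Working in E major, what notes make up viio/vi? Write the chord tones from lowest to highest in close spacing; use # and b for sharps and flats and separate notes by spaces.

B# D# F#

The slash marks an applied leading-tone chord: viio of vi. In E major, vi is C#, so the leading tone to it is B#, a half step below.
Building a diminished triad on B# gives B#-D#-F#.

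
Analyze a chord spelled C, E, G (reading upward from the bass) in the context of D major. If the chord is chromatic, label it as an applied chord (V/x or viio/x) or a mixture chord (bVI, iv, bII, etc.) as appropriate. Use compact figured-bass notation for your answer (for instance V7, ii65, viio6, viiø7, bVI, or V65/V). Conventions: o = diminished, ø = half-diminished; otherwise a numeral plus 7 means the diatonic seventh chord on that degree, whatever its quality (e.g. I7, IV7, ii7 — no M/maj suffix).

bVII

The pitches C-E-G form a major triad rooted on C.
C is the lowered seventh degree of D major (diatonic 7 would be C#). This is a major triad on the lowered seventh degree (the subtonic), borrowed from the parallel minor.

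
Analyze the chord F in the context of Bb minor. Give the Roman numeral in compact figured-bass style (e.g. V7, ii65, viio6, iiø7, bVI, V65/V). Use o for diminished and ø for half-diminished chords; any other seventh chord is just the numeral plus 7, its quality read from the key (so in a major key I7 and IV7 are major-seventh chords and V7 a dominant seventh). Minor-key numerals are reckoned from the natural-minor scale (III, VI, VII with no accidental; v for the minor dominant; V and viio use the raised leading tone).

Stacked in thirds the chord is F-A-C: a major triad on F.
F is scale degree 5 in Bb minor, and a major triad on that degree is written V.

V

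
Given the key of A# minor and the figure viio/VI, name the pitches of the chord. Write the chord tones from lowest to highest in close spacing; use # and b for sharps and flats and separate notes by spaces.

E# G# B

viio/VI is a secondary leading-tone chord. The target VI is F# in A# minor; the applied chord is rooted a semitone below, on E#.
Building a diminished triad on E# gives E#-G#-B.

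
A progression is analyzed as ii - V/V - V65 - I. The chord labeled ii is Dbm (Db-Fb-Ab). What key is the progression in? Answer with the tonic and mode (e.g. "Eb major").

Cb major

ii is given as Db-Fb-Ab — a minor triad with root Db.
Counting down one scale step from Db places the tonic on Cb; a minor triad on degree 2 is diatonic only in major.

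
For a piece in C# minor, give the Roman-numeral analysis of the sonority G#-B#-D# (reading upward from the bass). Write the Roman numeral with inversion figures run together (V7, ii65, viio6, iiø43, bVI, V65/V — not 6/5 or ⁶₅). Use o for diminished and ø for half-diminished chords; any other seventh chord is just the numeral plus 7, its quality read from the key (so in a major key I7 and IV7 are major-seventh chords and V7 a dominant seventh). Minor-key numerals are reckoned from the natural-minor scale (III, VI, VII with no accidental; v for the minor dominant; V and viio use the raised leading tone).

V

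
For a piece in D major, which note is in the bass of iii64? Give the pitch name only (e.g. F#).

iii in D major has root F#; the chord is F#-A-C#.
The figure 64 means second inversion — the fifth is in the bass.

C#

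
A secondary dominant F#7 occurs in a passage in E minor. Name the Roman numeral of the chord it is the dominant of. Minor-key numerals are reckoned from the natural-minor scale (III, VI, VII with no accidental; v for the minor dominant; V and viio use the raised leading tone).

V

The chord is a dominant seventh chord on F#.
A dominant resolves down a perfect fifth: F# → B. In E minor, B is scale degree 5, i.e. V.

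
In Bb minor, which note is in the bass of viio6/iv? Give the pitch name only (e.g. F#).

The applied chord viio6/iv is rooted on D: D-F-Ab.
The figure 6 means first inversion — the third is in the bass.

F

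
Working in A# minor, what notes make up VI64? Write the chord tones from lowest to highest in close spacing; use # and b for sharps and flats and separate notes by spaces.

C# F# A#

In A# minor, scale degree 6 is F#, and the diatonic chord built there is a major triad.
That chord is spelled F#-A#-C#.
With the 64 figure the chord is in second inversion; from the bass C# upward in close position it reads C#-F#-A#.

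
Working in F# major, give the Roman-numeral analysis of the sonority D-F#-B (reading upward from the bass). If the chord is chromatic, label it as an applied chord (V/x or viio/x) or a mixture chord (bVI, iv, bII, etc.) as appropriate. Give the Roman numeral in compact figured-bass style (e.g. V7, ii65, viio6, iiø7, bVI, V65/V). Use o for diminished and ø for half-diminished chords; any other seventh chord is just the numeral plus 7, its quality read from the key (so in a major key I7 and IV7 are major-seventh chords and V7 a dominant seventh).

Stacked in thirds the chord is B-D-F#: a minor triad on B.
B is the fourth degree of F# major. This is the minor subdominant, borrowed from the parallel minor.
With D in the bass the chord is in first inversion, so the figured bass is 6.

iv6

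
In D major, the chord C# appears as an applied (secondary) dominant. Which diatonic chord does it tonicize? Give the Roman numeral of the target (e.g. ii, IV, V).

The chord is a major triad on C#.
A dominant resolves down a perfect fifth: C# → F#. In D major, F# is scale degree 3, i.e. iii.

iii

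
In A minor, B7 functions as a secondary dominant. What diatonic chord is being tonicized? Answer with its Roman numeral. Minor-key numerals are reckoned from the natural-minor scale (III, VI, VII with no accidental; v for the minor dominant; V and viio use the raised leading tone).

V

The chord is a dominant seventh chord on B.
A dominant resolves down a perfect fifth: B → E. In A minor, E is scale degree 5, i.e. V.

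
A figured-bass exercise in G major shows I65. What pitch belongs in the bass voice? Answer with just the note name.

B

I in G major has root G; the chord is G-B-D-F#.
The figure 65 means first inversion — the third is in the bass.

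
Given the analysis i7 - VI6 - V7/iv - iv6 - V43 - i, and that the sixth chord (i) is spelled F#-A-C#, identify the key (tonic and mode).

F# minor

The chord F#m is a minor triad rooted on F#; its label is i.
If F# is scale degree 1 and the mode makes that degree carry a minor triad, the tonic is F# and the mode is minor.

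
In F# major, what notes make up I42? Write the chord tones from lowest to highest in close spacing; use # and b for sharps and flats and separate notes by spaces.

The numeral's case and figure indicate a major seventh chord. In F# major its root, the tonic, is F#.
That chord is spelled F#-A#-C#-E#.
With the 42 figure the chord is in third inversion; from the bass E# upward in close position it reads E#-F#-A#-C#.

E# F# A# C#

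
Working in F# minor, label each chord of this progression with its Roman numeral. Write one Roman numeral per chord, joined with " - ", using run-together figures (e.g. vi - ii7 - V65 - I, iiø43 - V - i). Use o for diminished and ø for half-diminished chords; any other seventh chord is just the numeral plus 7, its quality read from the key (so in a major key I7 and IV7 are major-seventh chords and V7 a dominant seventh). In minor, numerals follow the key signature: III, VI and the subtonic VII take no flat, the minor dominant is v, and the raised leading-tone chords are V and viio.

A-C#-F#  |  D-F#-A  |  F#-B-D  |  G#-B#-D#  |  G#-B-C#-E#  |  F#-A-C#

i6 - VI - iv64 - V/V - V43 - i

A-C#-F#: root F# is the tonic; minor triad there is i6.
D-F#-A: major triad on D = scale degree 6 → VI.
F#-B-D: minor triad on B = scale degree 4 → iv64.
G#-B#-D#: a major triad on G#, the applied dominant of V → V/V.
G#-B-C#-E#: dominant seventh chord on C# = scale degree 5 → V43.
F#-A-C# has root F#, degree 1 in F# minor, so i.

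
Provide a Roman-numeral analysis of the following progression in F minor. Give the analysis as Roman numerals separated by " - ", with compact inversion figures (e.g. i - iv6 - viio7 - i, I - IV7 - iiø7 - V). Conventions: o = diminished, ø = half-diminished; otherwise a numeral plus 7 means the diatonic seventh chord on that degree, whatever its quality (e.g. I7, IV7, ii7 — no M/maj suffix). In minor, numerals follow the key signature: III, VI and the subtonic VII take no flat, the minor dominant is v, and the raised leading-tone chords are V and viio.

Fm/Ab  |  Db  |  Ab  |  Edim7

i6 - VI - III - viio7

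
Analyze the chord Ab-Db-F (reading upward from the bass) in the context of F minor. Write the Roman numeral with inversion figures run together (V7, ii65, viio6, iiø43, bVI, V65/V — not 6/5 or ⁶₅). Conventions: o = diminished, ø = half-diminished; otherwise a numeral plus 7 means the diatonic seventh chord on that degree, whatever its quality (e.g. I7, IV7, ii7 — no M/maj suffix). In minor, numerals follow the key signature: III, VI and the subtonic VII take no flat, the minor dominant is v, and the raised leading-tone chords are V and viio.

The pitches Db-F-Ab form a major triad rooted on Db.
In F minor, Db is the submediant; the diatonic major triad there is VI.
With Ab in the bass the chord is in second inversion, so the figured bass is 64.

VI64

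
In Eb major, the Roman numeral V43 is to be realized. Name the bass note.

F

V in Eb major has root Bb; the chord is Bb-D-F-Ab.
The figure 43 means second inversion — the fifth is in the bass.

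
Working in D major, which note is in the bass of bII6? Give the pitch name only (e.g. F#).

bII in D major has root Eb; the chord is Eb-G-Bb.
The figure 6 means first inversion — the third is in the bass.

G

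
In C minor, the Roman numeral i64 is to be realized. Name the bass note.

i in C minor has root C; the chord is C-Eb-G.
The figure 64 means second inversion — the fifth is in the bass.

G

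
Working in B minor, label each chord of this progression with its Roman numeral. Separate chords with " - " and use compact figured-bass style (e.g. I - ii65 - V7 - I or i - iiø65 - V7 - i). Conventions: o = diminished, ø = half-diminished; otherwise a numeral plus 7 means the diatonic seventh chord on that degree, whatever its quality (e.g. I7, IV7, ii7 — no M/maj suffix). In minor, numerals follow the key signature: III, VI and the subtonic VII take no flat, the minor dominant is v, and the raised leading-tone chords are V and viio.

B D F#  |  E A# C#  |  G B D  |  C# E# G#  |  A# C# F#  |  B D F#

i - viio64 - VI - V/V - V6 - i

B-D-F#: root B is the tonic; minor triad there is i.
E-A#-C# has root A#, degree 7 in B minor, so viio64.
G-B-D: major triad on G = scale degree 6 → VI.
C#-E#-G#: chromatic; C# is V of V, so V/V.
A#-C#-F# has root F#, degree 5 in B minor, so V6.
B-D-F#: root B is the tonic; minor triad there is i.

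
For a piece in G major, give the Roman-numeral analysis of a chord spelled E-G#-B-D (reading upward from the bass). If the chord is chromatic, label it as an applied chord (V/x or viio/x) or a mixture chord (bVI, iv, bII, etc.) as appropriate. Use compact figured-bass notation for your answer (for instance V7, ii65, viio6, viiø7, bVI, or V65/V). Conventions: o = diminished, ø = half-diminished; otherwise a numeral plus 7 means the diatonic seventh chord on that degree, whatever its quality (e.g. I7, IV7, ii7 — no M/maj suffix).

Stacked in thirds the chord is E-G#-B-D: a dominant seventh chord on E.
E is not a diatonic chord root with this quality in G major, but it lies a perfect fifth above A (ii), so the chord functions as an applied dominant of ii.

V7/ii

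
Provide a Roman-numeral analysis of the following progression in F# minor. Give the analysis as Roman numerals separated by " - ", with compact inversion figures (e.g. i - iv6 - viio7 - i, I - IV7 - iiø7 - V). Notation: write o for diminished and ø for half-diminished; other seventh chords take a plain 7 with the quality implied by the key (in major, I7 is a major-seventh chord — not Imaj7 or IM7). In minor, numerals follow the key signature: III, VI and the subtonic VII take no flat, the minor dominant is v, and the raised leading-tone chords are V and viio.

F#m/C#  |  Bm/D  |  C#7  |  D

i64 - iv6 - V7 - VI

F#m/C#: root F# is the tonic; minor triad there is i64.
Bm/D has root B, degree 4 in F# minor, so iv6.
C#7: dominant seventh chord on C# = scale degree 5 → V7.
D: root D is the submediant; major triad there is VI.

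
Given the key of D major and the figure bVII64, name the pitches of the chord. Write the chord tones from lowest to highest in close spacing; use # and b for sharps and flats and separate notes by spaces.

bVII64 is a major triad on the lowered seventh degree (the subtonic), borrowed from the parallel minor. In D major that root is C.
So the chord is C-E-G, a major triad.
With the 64 figure the chord is in second inversion; from the bass G upward in close position it reads G-C-E.

G C E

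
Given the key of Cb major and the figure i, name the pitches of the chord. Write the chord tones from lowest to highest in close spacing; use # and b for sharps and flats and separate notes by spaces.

Cb Ebb Gb

i is the minor tonic, borrowed from the parallel minor. In Cb major that root is Cb.
So the chord is Cb-Ebb-Gb.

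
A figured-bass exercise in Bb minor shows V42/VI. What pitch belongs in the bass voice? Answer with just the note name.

Cb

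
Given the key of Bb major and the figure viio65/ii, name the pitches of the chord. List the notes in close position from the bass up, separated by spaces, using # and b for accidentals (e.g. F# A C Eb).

D F Ab B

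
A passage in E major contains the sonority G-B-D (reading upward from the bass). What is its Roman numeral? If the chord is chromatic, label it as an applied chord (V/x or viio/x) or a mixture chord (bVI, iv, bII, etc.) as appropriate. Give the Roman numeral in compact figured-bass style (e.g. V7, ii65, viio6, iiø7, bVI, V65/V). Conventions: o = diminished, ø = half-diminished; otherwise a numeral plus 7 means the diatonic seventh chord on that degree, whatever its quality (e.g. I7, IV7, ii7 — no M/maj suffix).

The pitches G-B-D form a major triad rooted on G.
G is the lowered third degree of E major (diatonic 3 would be G#). This is a major triad on the lowered third degree, borrowed from the parallel minor.

bIII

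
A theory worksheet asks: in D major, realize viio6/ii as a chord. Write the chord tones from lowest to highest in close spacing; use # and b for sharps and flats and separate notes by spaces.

F# A D#

viio6/ii is a secondary leading-tone chord. The target ii is E in D major; the applied chord is rooted a semitone below, on D#.
Building a diminished triad on D# gives D#-F#-A.
The figured bass 6 indicates first inversion, placing the third (F#) in the bass: F#-A-D#.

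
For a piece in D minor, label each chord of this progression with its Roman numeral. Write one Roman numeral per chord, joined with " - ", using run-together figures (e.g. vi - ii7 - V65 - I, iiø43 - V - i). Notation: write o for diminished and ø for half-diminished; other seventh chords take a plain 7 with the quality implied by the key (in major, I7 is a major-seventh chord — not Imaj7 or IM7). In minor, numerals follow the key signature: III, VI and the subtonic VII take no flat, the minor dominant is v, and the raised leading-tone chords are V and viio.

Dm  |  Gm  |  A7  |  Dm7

i - iv - V7 - i7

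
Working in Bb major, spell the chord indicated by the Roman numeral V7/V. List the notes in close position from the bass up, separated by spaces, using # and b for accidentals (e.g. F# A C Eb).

C E G Bb

V7/V is a secondary dominant — the dominant seventh of V. V in Bb major is F, so the applied chord's root is C, a perfect fifth above.
Building a dominant seventh chord on C gives C-E-G-Bb.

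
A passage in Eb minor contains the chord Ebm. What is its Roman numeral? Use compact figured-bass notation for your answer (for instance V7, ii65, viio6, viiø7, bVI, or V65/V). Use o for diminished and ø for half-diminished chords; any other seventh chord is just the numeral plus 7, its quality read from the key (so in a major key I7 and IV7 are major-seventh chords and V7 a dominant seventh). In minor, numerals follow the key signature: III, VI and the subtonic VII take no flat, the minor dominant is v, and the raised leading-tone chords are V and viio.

i

The pitches Eb-Gb-Bb form a minor triad rooted on Eb.
In Eb minor, Eb is the tonic; the diatonic minor triad there is i.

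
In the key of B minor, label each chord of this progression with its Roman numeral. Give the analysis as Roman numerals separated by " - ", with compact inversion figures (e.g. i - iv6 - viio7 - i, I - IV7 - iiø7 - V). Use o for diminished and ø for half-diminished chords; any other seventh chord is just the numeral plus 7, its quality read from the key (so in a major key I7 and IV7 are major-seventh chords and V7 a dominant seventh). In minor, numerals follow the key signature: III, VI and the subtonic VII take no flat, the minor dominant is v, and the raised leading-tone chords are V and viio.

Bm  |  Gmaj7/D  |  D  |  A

i - VI43 - III - VII

Bm: root B is the tonic; minor triad there is i.
Gmaj7/D: root G is the submediant; major seventh chord there is VI43.
D has root D, degree 3 in B minor, so III.
A has root A, degree 7 in B minor, so VII.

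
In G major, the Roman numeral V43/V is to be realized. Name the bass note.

The applied chord V43/V is rooted on A: A-C#-E-G.
The figure 43 means second inversion — the fifth is in the bass.

E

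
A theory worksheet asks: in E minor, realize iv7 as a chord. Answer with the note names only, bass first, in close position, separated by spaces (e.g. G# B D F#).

The numeral's case and figure indicate a minor seventh chord. In E minor its root, the fourth degree, is A.
That chord is spelled A-C-E-G.

A C E G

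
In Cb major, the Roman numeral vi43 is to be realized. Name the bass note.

Eb

vi in Cb major has root Ab; the chord is Ab-Cb-Eb-Gb.
The figure 43 means second inversion — the fifth is in the bass.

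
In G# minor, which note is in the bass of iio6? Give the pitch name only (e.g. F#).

iio in G# minor has root A#; the chord is A#-C#-E.
The figure 6 means first inversion — the third is in the bass.

C#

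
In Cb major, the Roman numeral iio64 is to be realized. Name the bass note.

Abb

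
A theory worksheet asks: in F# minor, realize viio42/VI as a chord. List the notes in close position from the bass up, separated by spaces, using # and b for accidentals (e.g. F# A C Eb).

viio42/VI is a secondary leading-tone chord. The target VI is D in F# minor; the applied chord is rooted a semitone below, on C#.
Building a fully diminished seventh chord on C# gives C#-E-G-Bb.
The figured bass 42 indicates third inversion, placing the seventh (Bb) in the bass: Bb-C#-E-G.

Bb C# E G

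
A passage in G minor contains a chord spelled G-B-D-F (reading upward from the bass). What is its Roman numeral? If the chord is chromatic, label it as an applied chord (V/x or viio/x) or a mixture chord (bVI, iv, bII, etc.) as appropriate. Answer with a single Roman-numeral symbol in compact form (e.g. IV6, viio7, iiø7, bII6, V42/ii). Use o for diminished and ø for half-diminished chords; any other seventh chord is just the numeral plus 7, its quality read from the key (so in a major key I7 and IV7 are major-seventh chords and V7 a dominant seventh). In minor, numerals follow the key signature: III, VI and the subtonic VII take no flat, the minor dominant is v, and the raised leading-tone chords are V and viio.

Stacked in thirds the chord is G-B-D-F: a dominant seventh chord on G.
G is not a diatonic chord root with this quality in G minor, but it lies a perfect fifth above C (iv), so the chord functions as an applied dominant of iv.

V7/iv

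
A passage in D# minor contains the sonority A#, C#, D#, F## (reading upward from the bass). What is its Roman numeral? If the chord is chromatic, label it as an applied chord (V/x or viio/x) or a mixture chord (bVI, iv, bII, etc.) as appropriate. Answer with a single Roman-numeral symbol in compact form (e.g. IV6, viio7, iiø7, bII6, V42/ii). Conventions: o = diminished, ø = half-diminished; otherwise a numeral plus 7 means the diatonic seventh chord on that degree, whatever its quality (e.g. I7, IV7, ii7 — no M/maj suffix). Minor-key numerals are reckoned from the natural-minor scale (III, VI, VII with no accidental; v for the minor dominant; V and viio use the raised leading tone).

V43/iv

Stacked in thirds the chord is D#-F##-A#-C#: a dominant seventh chord on D#.
D# is not a diatonic chord root with this quality in D# minor, but it lies a perfect fifth above G# (iv), so the chord functions as an applied dominant of iv.
With A# in the bass the chord is in second inversion, so the figured bass is 43.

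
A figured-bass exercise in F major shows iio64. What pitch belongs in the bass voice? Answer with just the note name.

Db

iio in F major has root G; the chord is G-Bb-Db.
The figure 64 means second inversion — the fifth is in the bass.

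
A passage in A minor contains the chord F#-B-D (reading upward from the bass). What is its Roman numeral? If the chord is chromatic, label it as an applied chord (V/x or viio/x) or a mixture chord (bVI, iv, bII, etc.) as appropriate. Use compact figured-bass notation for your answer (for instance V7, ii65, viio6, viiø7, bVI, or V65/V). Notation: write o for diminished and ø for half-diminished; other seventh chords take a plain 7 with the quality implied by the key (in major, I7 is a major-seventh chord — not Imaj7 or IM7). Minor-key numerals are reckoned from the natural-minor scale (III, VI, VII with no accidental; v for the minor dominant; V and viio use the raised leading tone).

The pitches B-D-F# form a minor triad rooted on B.
B is the second degree of A minor. This is the minor supertonic, borrowed from the parallel major (the Dorian ii).
With F# in the bass the chord is in second inversion, so the figured bass is 64.

ii64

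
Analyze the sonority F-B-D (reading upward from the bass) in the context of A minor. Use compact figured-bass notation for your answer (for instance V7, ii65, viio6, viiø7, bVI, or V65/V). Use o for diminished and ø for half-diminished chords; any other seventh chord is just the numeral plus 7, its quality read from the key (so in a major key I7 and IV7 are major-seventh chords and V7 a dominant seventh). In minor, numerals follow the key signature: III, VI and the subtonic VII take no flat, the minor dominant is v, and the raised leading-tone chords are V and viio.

iio64

Stacked in thirds the chord is B-D-F: a diminished triad on B.
B is scale degree 2 in A minor, and a diminished triad on that degree is written iio.
With F in the bass the chord is in second inversion, so the figured bass is 64.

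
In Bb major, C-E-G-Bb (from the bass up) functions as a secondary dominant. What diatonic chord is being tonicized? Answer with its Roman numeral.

The chord is a dominant seventh chord on C.
A dominant resolves down a perfect fifth: C → F. In Bb major, F is scale degree 5, i.e. V.

V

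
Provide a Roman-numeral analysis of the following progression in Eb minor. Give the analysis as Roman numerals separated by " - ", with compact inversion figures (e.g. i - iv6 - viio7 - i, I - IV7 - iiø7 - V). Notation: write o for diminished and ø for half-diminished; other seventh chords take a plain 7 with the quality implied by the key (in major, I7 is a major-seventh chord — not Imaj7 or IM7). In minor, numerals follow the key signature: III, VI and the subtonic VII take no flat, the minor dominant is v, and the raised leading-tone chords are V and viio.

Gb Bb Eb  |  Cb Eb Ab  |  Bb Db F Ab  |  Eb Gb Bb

Gb-Bb-Eb has root Eb, degree 1 in Eb minor, so i6.
Cb-Eb-Ab: minor triad on Ab = scale degree 4 → iv6.
Bb-Db-F-Ab: minor seventh chord on Bb = scale degree 5 → v7.
Eb-Gb-Bb: root Eb is the tonic; minor triad there is i.

i6 - iv6 - v7 - i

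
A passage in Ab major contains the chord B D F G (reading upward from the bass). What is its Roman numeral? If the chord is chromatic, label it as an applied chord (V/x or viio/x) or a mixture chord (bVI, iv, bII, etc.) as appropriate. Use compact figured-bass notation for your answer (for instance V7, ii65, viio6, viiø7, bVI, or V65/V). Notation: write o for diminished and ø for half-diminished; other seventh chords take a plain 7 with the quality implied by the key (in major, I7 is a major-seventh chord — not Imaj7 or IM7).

V65/iii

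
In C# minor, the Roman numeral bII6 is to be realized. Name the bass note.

F#

bII in C# minor has root D; the chord is D-F#-A.
The figure 6 means first inversion — the third is in the bass.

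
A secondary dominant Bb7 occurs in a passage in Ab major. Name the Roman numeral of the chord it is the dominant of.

V

The chord is a dominant seventh chord on Bb.
A dominant resolves down a perfect fifth: Bb → Eb. In Ab major, Eb is scale degree 5, i.e. V.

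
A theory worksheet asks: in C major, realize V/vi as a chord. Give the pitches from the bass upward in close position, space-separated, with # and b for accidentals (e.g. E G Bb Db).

V/vi is a secondary dominant — the dominant triad of vi. vi in C major is A, so the applied chord's root is E, a perfect fifth above.
Building a major triad on E gives E-G#-B.

E G# B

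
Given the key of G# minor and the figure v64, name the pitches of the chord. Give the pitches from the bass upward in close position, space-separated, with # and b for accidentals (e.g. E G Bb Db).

In G# minor, scale degree 5 is D#, and the diatonic chord built there is a minor triad.
Stacking thirds from D# gives D#-F#-A#.
The figured bass 64 indicates second inversion, placing the fifth (A#) in the bass: A#-D#-F#.

A# D# F#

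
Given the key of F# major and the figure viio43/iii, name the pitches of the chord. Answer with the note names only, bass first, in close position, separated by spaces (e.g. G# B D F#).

D# F# G## B#

The slash marks an applied leading-tone chord: viio of iii. In F# major, iii is A#, so the leading tone to it is G##, a half step below.
Building a fully diminished seventh chord on G## gives G##-B#-D#-F#.
The figured bass 43 indicates second inversion, placing the fifth (D#) in the bass: D#-F#-G##-B#.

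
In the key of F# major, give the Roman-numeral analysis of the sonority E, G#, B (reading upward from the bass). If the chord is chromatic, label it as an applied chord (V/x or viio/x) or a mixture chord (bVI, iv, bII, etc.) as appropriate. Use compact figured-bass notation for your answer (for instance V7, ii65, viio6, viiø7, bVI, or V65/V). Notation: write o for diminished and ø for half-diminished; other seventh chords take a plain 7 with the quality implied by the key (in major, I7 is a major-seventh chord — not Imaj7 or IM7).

bVII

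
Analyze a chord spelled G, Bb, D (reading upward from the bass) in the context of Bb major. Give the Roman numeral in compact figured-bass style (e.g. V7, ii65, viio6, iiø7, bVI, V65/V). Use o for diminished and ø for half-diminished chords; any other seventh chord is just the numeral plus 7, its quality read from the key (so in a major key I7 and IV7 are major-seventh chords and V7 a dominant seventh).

vi

Stacked in thirds the chord is G-Bb-D: a minor triad on G.
G is scale degree 6 in Bb major, and a minor triad on that degree is written vi.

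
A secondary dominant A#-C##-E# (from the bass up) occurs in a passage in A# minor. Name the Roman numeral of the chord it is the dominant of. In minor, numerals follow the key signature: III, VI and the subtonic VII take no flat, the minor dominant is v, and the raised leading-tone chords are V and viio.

iv

The chord is a major triad on A#.
A dominant resolves down a perfect fifth: A# → D#. In A# minor, D# is scale degree 4, i.e. iv.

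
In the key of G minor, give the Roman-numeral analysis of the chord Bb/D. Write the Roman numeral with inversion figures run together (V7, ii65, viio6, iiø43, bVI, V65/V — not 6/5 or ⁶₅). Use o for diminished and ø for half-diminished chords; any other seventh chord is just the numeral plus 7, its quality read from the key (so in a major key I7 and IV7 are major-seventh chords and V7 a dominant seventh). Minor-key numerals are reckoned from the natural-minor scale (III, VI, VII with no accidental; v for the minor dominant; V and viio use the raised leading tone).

Stacked in thirds the chord is Bb-D-F: a major triad on Bb.
Bb is scale degree 3 in G minor, and a major triad on that degree is written III.
With D in the bass the chord is in first inversion, so the figured bass is 6.

III6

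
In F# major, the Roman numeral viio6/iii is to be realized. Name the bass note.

The applied chord viio6/iii is rooted on G##: G##-B#-D#.
The figure 6 means first inversion — the third is in the bass.

B#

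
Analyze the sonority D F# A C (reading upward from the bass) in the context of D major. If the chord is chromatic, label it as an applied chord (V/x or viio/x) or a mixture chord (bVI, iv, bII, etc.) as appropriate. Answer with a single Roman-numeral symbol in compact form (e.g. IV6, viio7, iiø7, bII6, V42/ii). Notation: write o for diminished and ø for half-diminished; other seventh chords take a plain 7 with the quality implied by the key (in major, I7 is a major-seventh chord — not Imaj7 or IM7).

Stacked in thirds the chord is D-F#-A-C: a dominant seventh chord on D.
D is not a diatonic chord root with this quality in D major, but it lies a perfect fifth above G (IV), so the chord functions as an applied dominant of IV.

V7/IV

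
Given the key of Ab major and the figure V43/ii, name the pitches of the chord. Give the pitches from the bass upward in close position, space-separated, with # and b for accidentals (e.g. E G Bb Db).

The slash means an applied dominant: we want the dominant of ii. In Ab major, ii is Bb minor, and its dominant is built on F.
Building a dominant seventh chord on F gives F-A-C-Eb.
The figured bass 43 indicates second inversion, placing the fifth (C) in the bass: C-Eb-F-A.

C Eb F A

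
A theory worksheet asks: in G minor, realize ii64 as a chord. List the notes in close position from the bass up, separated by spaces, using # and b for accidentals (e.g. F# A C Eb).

Scale degree 2 in G minor is A; here the chord built on it is altered to a minor triad. ii64 is the minor supertonic, borrowed from the parallel major (the Dorian ii).
So the chord is A-C-E, a minor triad.
With the 64 figure the chord is in second inversion; from the bass E upward in close position it reads E-A-C.

E A C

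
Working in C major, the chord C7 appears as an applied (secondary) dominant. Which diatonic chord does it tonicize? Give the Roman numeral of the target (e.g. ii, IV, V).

The chord is a dominant seventh chord on C.
A dominant resolves down a perfect fifth: C → F. In C major, F is scale degree 4, i.e. IV.

IV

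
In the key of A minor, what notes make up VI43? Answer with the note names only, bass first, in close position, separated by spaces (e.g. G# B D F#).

The numeral's case and figure indicate a major seventh chord. In A minor its root, the sixth degree, is F.
Stacking thirds from F gives F-A-C-E.
The figured bass 43 indicates second inversion, placing the fifth (C) in the bass: C-E-F-A.

C E F A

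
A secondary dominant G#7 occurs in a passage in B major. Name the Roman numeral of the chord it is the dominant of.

ii

The chord is a dominant seventh chord on G#.
A dominant resolves down a perfect fifth: G# → C#. In B major, C# is scale degree 2, i.e. ii.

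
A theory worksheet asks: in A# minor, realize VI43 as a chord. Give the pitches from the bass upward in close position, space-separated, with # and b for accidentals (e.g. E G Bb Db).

The numeral's case and figure indicate a major seventh chord. In A# minor its root, the sixth degree, is F#.
Stacking thirds from F# gives F#-A#-C#-E#.
With the 43 figure the chord is in second inversion; from the bass C# upward in close position it reads C#-E#-F#-A#.

C# E# F# A#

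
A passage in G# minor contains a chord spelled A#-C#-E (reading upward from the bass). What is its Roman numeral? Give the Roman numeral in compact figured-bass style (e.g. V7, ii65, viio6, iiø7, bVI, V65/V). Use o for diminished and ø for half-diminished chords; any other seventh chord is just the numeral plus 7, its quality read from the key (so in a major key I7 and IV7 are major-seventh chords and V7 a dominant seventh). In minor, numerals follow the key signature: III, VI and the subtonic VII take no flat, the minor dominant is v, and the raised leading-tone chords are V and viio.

iio

The pitches A#-C#-E form a diminished triad rooted on A#.
In G# minor, A# is the supertonic; the diatonic diminished triad there is iio.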